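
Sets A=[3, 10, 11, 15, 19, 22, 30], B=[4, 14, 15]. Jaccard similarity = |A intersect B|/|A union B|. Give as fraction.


A intersect B = [15]
|A intersect B| = 1
A union B = [3, 4, 10, 11, 14, 15, 19, 22, 30]
|A union B| = 9
Jaccard = 1/9 = 1/9

1/9


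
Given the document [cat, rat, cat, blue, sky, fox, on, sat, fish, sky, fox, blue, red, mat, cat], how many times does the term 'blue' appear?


Document has 15 words
Scanning for 'blue':
Found at positions: [3, 11]
Count = 2

2


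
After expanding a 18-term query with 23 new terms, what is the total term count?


Original terms: 18
Expansion terms: 23
Total = 18 + 23 = 41

41


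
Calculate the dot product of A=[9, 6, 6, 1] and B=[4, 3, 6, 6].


Dot product = sum of element-wise products
A[0]*B[0] = 9*4 = 36
A[1]*B[1] = 6*3 = 18
A[2]*B[2] = 6*6 = 36
A[3]*B[3] = 1*6 = 6
Sum = 36 + 18 + 36 + 6 = 96

96


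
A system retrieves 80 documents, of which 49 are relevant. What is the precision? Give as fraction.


Precision = relevant_retrieved / total_retrieved
= 49 / 80
= 49 / (49 + 31)
= 49/80

49/80


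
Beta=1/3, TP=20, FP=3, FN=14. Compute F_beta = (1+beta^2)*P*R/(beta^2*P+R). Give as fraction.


P = TP/(TP+FP) = 20/23 = 20/23
R = TP/(TP+FN) = 20/34 = 10/17
beta^2 = 1/3^2 = 1/9
(1 + beta^2) = 10/9
Numerator = (1+beta^2)*P*R = 2000/3519
Denominator = beta^2*P + R = 20/207 + 10/17 = 2410/3519
F_beta = 200/241

200/241


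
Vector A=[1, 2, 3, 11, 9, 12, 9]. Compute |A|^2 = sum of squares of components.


|A|^2 = sum of squared components
A[0]^2 = 1^2 = 1
A[1]^2 = 2^2 = 4
A[2]^2 = 3^2 = 9
A[3]^2 = 11^2 = 121
A[4]^2 = 9^2 = 81
A[5]^2 = 12^2 = 144
A[6]^2 = 9^2 = 81
Sum = 1 + 4 + 9 + 121 + 81 + 144 + 81 = 441

441


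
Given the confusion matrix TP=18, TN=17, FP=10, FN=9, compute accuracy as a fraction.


Accuracy = (TP + TN) / (TP + TN + FP + FN)
TP + TN = 18 + 17 = 35
Total = 18 + 17 + 10 + 9 = 54
Accuracy = 35 / 54 = 35/54

35/54


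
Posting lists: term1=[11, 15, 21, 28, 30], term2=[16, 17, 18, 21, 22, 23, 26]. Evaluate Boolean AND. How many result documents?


Boolean AND: find intersection of posting lists
term1 docs: [11, 15, 21, 28, 30]
term2 docs: [16, 17, 18, 21, 22, 23, 26]
Intersection: [21]
|intersection| = 1

1


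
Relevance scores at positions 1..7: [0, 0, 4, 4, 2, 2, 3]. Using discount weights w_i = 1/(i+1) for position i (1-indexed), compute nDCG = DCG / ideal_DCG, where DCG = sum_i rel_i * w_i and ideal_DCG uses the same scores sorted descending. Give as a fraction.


Position discount weights w_i = 1/(i+1) for i=1..7:
Weights = [1/2, 1/3, 1/4, 1/5, 1/6, 1/7, 1/8]
Actual relevance: [0, 0, 4, 4, 2, 2, 3]
DCG = 0/2 + 0/3 + 4/4 + 4/5 + 2/6 + 2/7 + 3/8 = 2347/840
Ideal relevance (sorted desc): [4, 4, 3, 2, 2, 0, 0]
Ideal DCG = 4/2 + 4/3 + 3/4 + 2/5 + 2/6 + 0/7 + 0/8 = 289/60
nDCG = DCG / ideal_DCG = 2347/840 / 289/60 = 2347/4046

2347/4046


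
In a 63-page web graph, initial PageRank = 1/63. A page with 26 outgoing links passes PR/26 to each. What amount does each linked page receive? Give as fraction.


Initial PR = 1/63 = 1/63
Outlinks = 26
Contribution per link = PR / outlinks
= 1/63 / 26
= 1/1638

1/1638


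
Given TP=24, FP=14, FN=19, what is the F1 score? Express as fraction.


F1 = 2 * P * R / (P + R)
P = TP/(TP+FP) = 24/38 = 12/19
R = TP/(TP+FN) = 24/43 = 24/43
2 * P * R = 2 * 12/19 * 24/43 = 576/817
P + R = 12/19 + 24/43 = 972/817
F1 = 576/817 / 972/817 = 16/27

16/27


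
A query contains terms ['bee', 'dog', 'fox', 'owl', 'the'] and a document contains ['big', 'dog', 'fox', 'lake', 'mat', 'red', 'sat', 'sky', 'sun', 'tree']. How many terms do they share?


Query terms: ['bee', 'dog', 'fox', 'owl', 'the']
Document terms: ['big', 'dog', 'fox', 'lake', 'mat', 'red', 'sat', 'sky', 'sun', 'tree']
Common terms: ['dog', 'fox']
Overlap count = 2

2


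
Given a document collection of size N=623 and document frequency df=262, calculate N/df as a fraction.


IDF ratio = N / df
= 623 / 262
= 623/262

623/262


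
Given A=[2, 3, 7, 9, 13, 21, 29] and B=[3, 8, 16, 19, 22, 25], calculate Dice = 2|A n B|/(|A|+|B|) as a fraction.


A intersect B = [3]
|A intersect B| = 1
|A| = 7, |B| = 6
Dice = 2*1 / (7+6)
= 2 / 13 = 2/13

2/13


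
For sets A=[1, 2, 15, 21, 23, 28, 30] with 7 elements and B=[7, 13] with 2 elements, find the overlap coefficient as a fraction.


A intersect B = []
|A intersect B| = 0
min(|A|, |B|) = min(7, 2) = 2
Overlap = 0 / 2 = 0

0


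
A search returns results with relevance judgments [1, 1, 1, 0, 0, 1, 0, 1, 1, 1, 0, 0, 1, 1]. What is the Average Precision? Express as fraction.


Computing P@k for each relevant position:
Position 1: relevant, P@1 = 1/1 = 1
Position 2: relevant, P@2 = 2/2 = 1
Position 3: relevant, P@3 = 3/3 = 1
Position 4: not relevant
Position 5: not relevant
Position 6: relevant, P@6 = 4/6 = 2/3
Position 7: not relevant
Position 8: relevant, P@8 = 5/8 = 5/8
Position 9: relevant, P@9 = 6/9 = 2/3
Position 10: relevant, P@10 = 7/10 = 7/10
Position 11: not relevant
Position 12: not relevant
Position 13: relevant, P@13 = 8/13 = 8/13
Position 14: relevant, P@14 = 9/14 = 9/14
Sum of P@k = 1 + 1 + 1 + 2/3 + 5/8 + 2/3 + 7/10 + 8/13 + 9/14 = 75529/10920
AP = 75529/10920 / 9 = 75529/98280

75529/98280


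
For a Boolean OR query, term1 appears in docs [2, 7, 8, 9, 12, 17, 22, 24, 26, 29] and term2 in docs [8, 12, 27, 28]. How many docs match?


Boolean OR: find union of posting lists
term1 docs: [2, 7, 8, 9, 12, 17, 22, 24, 26, 29]
term2 docs: [8, 12, 27, 28]
Union: [2, 7, 8, 9, 12, 17, 22, 24, 26, 27, 28, 29]
|union| = 12

12


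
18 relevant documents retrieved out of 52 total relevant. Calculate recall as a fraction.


Recall = retrieved_relevant / total_relevant
= 18 / 52
= 18 / (18 + 34)
= 9/26

9/26


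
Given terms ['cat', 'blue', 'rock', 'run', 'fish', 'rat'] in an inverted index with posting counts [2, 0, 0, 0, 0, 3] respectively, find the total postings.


Summing posting list sizes:
'cat': 2 postings
'blue': 0 postings
'rock': 0 postings
'run': 0 postings
'fish': 0 postings
'rat': 3 postings
Total = 2 + 0 + 0 + 0 + 0 + 3 = 5

5


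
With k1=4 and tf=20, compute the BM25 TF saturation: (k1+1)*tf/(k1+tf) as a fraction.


BM25 TF component = (k1+1)*tf / (k1+tf)
k1 = 4, tf = 20
Numerator = (4+1)*20 = 100
Denominator = 4 + 20 = 24
= 100/24 = 25/6

25/6


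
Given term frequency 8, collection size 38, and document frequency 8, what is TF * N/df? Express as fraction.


TF * (N/df)
= 8 * (38/8)
= 8 * 19/4
= 38

38


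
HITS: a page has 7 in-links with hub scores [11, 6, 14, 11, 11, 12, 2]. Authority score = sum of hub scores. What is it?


Authority = sum of hub scores of in-linkers
In-link 1: hub score = 11
In-link 2: hub score = 6
In-link 3: hub score = 14
In-link 4: hub score = 11
In-link 5: hub score = 11
In-link 6: hub score = 12
In-link 7: hub score = 2
Authority = 11 + 6 + 14 + 11 + 11 + 12 + 2 = 67

67


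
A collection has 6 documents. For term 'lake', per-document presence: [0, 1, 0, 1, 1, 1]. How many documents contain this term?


Checking each document for 'lake':
Doc 1: absent
Doc 2: present
Doc 3: absent
Doc 4: present
Doc 5: present
Doc 6: present
df = sum of presences = 0 + 1 + 0 + 1 + 1 + 1 = 4

4


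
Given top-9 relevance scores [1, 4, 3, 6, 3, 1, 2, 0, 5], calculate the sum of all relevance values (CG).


Cumulative Gain = sum of relevance scores
Position 1: rel=1, running sum=1
Position 2: rel=4, running sum=5
Position 3: rel=3, running sum=8
Position 4: rel=6, running sum=14
Position 5: rel=3, running sum=17
Position 6: rel=1, running sum=18
Position 7: rel=2, running sum=20
Position 8: rel=0, running sum=20
Position 9: rel=5, running sum=25
CG = 25

25


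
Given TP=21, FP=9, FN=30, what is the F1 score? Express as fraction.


F1 = 2 * P * R / (P + R)
P = TP/(TP+FP) = 21/30 = 7/10
R = TP/(TP+FN) = 21/51 = 7/17
2 * P * R = 2 * 7/10 * 7/17 = 49/85
P + R = 7/10 + 7/17 = 189/170
F1 = 49/85 / 189/170 = 14/27

14/27


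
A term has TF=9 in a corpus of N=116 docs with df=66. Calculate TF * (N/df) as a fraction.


TF * (N/df)
= 9 * (116/66)
= 9 * 58/33
= 174/11

174/11


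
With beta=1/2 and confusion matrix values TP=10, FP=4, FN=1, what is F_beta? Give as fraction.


P = TP/(TP+FP) = 10/14 = 5/7
R = TP/(TP+FN) = 10/11 = 10/11
beta^2 = 1/2^2 = 1/4
(1 + beta^2) = 5/4
Numerator = (1+beta^2)*P*R = 125/154
Denominator = beta^2*P + R = 5/28 + 10/11 = 335/308
F_beta = 50/67

50/67


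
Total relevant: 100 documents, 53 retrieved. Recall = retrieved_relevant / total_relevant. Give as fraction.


Recall = retrieved_relevant / total_relevant
= 53 / 100
= 53 / (53 + 47)
= 53/100

53/100


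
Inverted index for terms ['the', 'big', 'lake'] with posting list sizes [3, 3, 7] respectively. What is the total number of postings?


Summing posting list sizes:
'the': 3 postings
'big': 3 postings
'lake': 7 postings
Total = 3 + 3 + 7 = 13

13


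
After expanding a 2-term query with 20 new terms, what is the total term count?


Original terms: 2
Expansion terms: 20
Total = 2 + 20 = 22

22


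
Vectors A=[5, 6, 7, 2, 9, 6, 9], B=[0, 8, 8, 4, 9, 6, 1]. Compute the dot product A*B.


Dot product = sum of element-wise products
A[0]*B[0] = 5*0 = 0
A[1]*B[1] = 6*8 = 48
A[2]*B[2] = 7*8 = 56
A[3]*B[3] = 2*4 = 8
A[4]*B[4] = 9*9 = 81
A[5]*B[5] = 6*6 = 36
A[6]*B[6] = 9*1 = 9
Sum = 0 + 48 + 56 + 8 + 81 + 36 + 9 = 238

238


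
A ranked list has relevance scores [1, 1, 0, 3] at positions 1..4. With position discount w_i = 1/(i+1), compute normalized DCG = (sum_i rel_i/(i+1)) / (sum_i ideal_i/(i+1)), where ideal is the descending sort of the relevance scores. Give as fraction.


Position discount weights w_i = 1/(i+1) for i=1..4:
Weights = [1/2, 1/3, 1/4, 1/5]
Actual relevance: [1, 1, 0, 3]
DCG = 1/2 + 1/3 + 0/4 + 3/5 = 43/30
Ideal relevance (sorted desc): [3, 1, 1, 0]
Ideal DCG = 3/2 + 1/3 + 1/4 + 0/5 = 25/12
nDCG = DCG / ideal_DCG = 43/30 / 25/12 = 86/125

86/125


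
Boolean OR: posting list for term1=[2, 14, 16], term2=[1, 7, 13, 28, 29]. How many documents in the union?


Boolean OR: find union of posting lists
term1 docs: [2, 14, 16]
term2 docs: [1, 7, 13, 28, 29]
Union: [1, 2, 7, 13, 14, 16, 28, 29]
|union| = 8

8


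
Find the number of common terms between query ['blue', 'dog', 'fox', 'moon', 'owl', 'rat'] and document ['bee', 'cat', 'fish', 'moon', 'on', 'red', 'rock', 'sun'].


Query terms: ['blue', 'dog', 'fox', 'moon', 'owl', 'rat']
Document terms: ['bee', 'cat', 'fish', 'moon', 'on', 'red', 'rock', 'sun']
Common terms: ['moon']
Overlap count = 1

1


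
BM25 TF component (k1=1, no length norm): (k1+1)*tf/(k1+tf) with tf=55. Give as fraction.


BM25 TF component = (k1+1)*tf / (k1+tf)
k1 = 1, tf = 55
Numerator = (1+1)*55 = 110
Denominator = 1 + 55 = 56
= 110/56 = 55/28

55/28


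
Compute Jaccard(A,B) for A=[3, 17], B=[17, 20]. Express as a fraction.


A intersect B = [17]
|A intersect B| = 1
A union B = [3, 17, 20]
|A union B| = 3
Jaccard = 1/3 = 1/3

1/3


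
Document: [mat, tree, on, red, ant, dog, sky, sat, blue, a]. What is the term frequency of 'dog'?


Document has 10 words
Scanning for 'dog':
Found at positions: [5]
Count = 1

1


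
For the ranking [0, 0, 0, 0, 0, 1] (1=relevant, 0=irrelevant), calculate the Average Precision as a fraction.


Computing P@k for each relevant position:
Position 1: not relevant
Position 2: not relevant
Position 3: not relevant
Position 4: not relevant
Position 5: not relevant
Position 6: relevant, P@6 = 1/6 = 1/6
Sum of P@k = 1/6 = 1/6
AP = 1/6 / 1 = 1/6

1/6


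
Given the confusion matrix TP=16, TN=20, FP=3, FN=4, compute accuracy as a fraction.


Accuracy = (TP + TN) / (TP + TN + FP + FN)
TP + TN = 16 + 20 = 36
Total = 16 + 20 + 3 + 4 = 43
Accuracy = 36 / 43 = 36/43

36/43


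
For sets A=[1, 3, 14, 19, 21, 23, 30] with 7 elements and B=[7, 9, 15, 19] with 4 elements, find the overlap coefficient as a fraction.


A intersect B = [19]
|A intersect B| = 1
min(|A|, |B|) = min(7, 4) = 4
Overlap = 1 / 4 = 1/4

1/4


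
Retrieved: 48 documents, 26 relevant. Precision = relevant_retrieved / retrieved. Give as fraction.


Precision = relevant_retrieved / total_retrieved
= 26 / 48
= 26 / (26 + 22)
= 13/24

13/24


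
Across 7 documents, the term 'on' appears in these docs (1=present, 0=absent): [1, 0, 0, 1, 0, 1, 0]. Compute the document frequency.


Checking each document for 'on':
Doc 1: present
Doc 2: absent
Doc 3: absent
Doc 4: present
Doc 5: absent
Doc 6: present
Doc 7: absent
df = sum of presences = 1 + 0 + 0 + 1 + 0 + 1 + 0 = 3

3


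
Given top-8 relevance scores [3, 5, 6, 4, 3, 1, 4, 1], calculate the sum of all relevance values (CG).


Cumulative Gain = sum of relevance scores
Position 1: rel=3, running sum=3
Position 2: rel=5, running sum=8
Position 3: rel=6, running sum=14
Position 4: rel=4, running sum=18
Position 5: rel=3, running sum=21
Position 6: rel=1, running sum=22
Position 7: rel=4, running sum=26
Position 8: rel=1, running sum=27
CG = 27

27


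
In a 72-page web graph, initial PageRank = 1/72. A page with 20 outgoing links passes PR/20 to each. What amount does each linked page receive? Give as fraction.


Initial PR = 1/72 = 1/72
Outlinks = 20
Contribution per link = PR / outlinks
= 1/72 / 20
= 1/1440

1/1440


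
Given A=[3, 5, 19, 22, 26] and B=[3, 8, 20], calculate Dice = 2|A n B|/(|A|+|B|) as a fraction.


A intersect B = [3]
|A intersect B| = 1
|A| = 5, |B| = 3
Dice = 2*1 / (5+3)
= 2 / 8 = 1/4

1/4


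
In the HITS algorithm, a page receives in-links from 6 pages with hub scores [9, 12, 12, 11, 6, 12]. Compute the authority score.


Authority = sum of hub scores of in-linkers
In-link 1: hub score = 9
In-link 2: hub score = 12
In-link 3: hub score = 12
In-link 4: hub score = 11
In-link 5: hub score = 6
In-link 6: hub score = 12
Authority = 9 + 12 + 12 + 11 + 6 + 12 = 62

62


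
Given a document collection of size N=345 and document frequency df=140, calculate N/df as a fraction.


IDF ratio = N / df
= 345 / 140
= 69/28

69/28


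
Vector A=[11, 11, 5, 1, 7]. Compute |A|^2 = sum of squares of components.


|A|^2 = sum of squared components
A[0]^2 = 11^2 = 121
A[1]^2 = 11^2 = 121
A[2]^2 = 5^2 = 25
A[3]^2 = 1^2 = 1
A[4]^2 = 7^2 = 49
Sum = 121 + 121 + 25 + 1 + 49 = 317

317


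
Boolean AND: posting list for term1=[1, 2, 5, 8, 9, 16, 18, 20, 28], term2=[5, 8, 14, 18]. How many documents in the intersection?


Boolean AND: find intersection of posting lists
term1 docs: [1, 2, 5, 8, 9, 16, 18, 20, 28]
term2 docs: [5, 8, 14, 18]
Intersection: [5, 8, 18]
|intersection| = 3

3


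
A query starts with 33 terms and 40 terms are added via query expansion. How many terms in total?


Original terms: 33
Expansion terms: 40
Total = 33 + 40 = 73

73


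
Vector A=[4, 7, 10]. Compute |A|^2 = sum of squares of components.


|A|^2 = sum of squared components
A[0]^2 = 4^2 = 16
A[1]^2 = 7^2 = 49
A[2]^2 = 10^2 = 100
Sum = 16 + 49 + 100 = 165

165


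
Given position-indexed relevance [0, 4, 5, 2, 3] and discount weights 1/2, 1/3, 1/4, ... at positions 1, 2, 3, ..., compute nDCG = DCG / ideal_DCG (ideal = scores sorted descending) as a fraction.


Position discount weights w_i = 1/(i+1) for i=1..5:
Weights = [1/2, 1/3, 1/4, 1/5, 1/6]
Actual relevance: [0, 4, 5, 2, 3]
DCG = 0/2 + 4/3 + 5/4 + 2/5 + 3/6 = 209/60
Ideal relevance (sorted desc): [5, 4, 3, 2, 0]
Ideal DCG = 5/2 + 4/3 + 3/4 + 2/5 + 0/6 = 299/60
nDCG = DCG / ideal_DCG = 209/60 / 299/60 = 209/299

209/299


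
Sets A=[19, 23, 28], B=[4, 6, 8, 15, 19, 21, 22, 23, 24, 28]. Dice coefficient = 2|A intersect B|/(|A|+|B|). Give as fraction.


A intersect B = [19, 23, 28]
|A intersect B| = 3
|A| = 3, |B| = 10
Dice = 2*3 / (3+10)
= 6 / 13 = 6/13

6/13


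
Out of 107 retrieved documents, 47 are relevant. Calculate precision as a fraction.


Precision = relevant_retrieved / total_retrieved
= 47 / 107
= 47 / (47 + 60)
= 47/107

47/107


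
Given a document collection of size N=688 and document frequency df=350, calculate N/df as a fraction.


IDF ratio = N / df
= 688 / 350
= 344/175

344/175


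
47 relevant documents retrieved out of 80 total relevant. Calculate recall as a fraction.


Recall = retrieved_relevant / total_relevant
= 47 / 80
= 47 / (47 + 33)
= 47/80

47/80


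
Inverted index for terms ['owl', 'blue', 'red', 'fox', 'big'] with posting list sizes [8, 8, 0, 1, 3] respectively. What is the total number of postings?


Summing posting list sizes:
'owl': 8 postings
'blue': 8 postings
'red': 0 postings
'fox': 1 postings
'big': 3 postings
Total = 8 + 8 + 0 + 1 + 3 = 20

20


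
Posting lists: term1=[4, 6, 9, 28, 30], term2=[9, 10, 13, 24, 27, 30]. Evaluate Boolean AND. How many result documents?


Boolean AND: find intersection of posting lists
term1 docs: [4, 6, 9, 28, 30]
term2 docs: [9, 10, 13, 24, 27, 30]
Intersection: [9, 30]
|intersection| = 2

2


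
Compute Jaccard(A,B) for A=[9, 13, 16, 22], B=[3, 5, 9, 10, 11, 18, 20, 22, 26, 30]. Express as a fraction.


A intersect B = [9, 22]
|A intersect B| = 2
A union B = [3, 5, 9, 10, 11, 13, 16, 18, 20, 22, 26, 30]
|A union B| = 12
Jaccard = 2/12 = 1/6

1/6


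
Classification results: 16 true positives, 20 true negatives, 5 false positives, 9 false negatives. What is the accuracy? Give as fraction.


Accuracy = (TP + TN) / (TP + TN + FP + FN)
TP + TN = 16 + 20 = 36
Total = 16 + 20 + 5 + 9 = 50
Accuracy = 36 / 50 = 18/25

18/25


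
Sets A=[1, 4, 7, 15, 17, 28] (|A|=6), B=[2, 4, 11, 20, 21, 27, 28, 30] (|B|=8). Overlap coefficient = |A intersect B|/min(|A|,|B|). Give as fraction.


A intersect B = [4, 28]
|A intersect B| = 2
min(|A|, |B|) = min(6, 8) = 6
Overlap = 2 / 6 = 1/3

1/3


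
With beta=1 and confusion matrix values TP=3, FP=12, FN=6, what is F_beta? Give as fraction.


P = TP/(TP+FP) = 3/15 = 1/5
R = TP/(TP+FN) = 3/9 = 1/3
beta^2 = 1^2 = 1
(1 + beta^2) = 2
Numerator = (1+beta^2)*P*R = 2/15
Denominator = beta^2*P + R = 1/5 + 1/3 = 8/15
F_beta = 1/4

1/4


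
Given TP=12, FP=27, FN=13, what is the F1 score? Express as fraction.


F1 = 2 * P * R / (P + R)
P = TP/(TP+FP) = 12/39 = 4/13
R = TP/(TP+FN) = 12/25 = 12/25
2 * P * R = 2 * 4/13 * 12/25 = 96/325
P + R = 4/13 + 12/25 = 256/325
F1 = 96/325 / 256/325 = 3/8

3/8


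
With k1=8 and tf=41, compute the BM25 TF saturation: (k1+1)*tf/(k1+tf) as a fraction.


BM25 TF component = (k1+1)*tf / (k1+tf)
k1 = 8, tf = 41
Numerator = (8+1)*41 = 369
Denominator = 8 + 41 = 49
= 369/49 = 369/49

369/49


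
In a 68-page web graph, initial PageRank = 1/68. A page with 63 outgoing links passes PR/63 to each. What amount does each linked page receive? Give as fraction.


Initial PR = 1/68 = 1/68
Outlinks = 63
Contribution per link = PR / outlinks
= 1/68 / 63
= 1/4284

1/4284


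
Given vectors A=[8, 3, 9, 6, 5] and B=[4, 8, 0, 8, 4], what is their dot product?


Dot product = sum of element-wise products
A[0]*B[0] = 8*4 = 32
A[1]*B[1] = 3*8 = 24
A[2]*B[2] = 9*0 = 0
A[3]*B[3] = 6*8 = 48
A[4]*B[4] = 5*4 = 20
Sum = 32 + 24 + 0 + 48 + 20 = 124

124


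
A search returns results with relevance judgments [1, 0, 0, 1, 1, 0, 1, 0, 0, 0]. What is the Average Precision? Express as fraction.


Computing P@k for each relevant position:
Position 1: relevant, P@1 = 1/1 = 1
Position 2: not relevant
Position 3: not relevant
Position 4: relevant, P@4 = 2/4 = 1/2
Position 5: relevant, P@5 = 3/5 = 3/5
Position 6: not relevant
Position 7: relevant, P@7 = 4/7 = 4/7
Position 8: not relevant
Position 9: not relevant
Position 10: not relevant
Sum of P@k = 1 + 1/2 + 3/5 + 4/7 = 187/70
AP = 187/70 / 4 = 187/280

187/280


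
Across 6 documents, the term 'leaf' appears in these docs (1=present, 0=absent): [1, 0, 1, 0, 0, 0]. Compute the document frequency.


Checking each document for 'leaf':
Doc 1: present
Doc 2: absent
Doc 3: present
Doc 4: absent
Doc 5: absent
Doc 6: absent
df = sum of presences = 1 + 0 + 1 + 0 + 0 + 0 = 2

2


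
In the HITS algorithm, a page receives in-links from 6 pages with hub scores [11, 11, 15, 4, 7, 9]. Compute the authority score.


Authority = sum of hub scores of in-linkers
In-link 1: hub score = 11
In-link 2: hub score = 11
In-link 3: hub score = 15
In-link 4: hub score = 4
In-link 5: hub score = 7
In-link 6: hub score = 9
Authority = 11 + 11 + 15 + 4 + 7 + 9 = 57

57


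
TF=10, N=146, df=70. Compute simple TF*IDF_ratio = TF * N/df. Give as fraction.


TF * (N/df)
= 10 * (146/70)
= 10 * 73/35
= 146/7

146/7


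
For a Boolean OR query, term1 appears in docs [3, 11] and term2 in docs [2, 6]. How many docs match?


Boolean OR: find union of posting lists
term1 docs: [3, 11]
term2 docs: [2, 6]
Union: [2, 3, 6, 11]
|union| = 4

4


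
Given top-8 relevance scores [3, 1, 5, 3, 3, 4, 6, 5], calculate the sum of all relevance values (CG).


Cumulative Gain = sum of relevance scores
Position 1: rel=3, running sum=3
Position 2: rel=1, running sum=4
Position 3: rel=5, running sum=9
Position 4: rel=3, running sum=12
Position 5: rel=3, running sum=15
Position 6: rel=4, running sum=19
Position 7: rel=6, running sum=25
Position 8: rel=5, running sum=30
CG = 30

30


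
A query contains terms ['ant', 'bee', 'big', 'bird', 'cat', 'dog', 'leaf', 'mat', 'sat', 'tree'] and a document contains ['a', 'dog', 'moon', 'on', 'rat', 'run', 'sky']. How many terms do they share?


Query terms: ['ant', 'bee', 'big', 'bird', 'cat', 'dog', 'leaf', 'mat', 'sat', 'tree']
Document terms: ['a', 'dog', 'moon', 'on', 'rat', 'run', 'sky']
Common terms: ['dog']
Overlap count = 1

1


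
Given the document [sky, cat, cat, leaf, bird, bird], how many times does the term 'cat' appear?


Document has 6 words
Scanning for 'cat':
Found at positions: [1, 2]
Count = 2

2


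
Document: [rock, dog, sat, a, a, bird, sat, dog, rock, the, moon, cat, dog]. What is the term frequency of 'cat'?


Document has 13 words
Scanning for 'cat':
Found at positions: [11]
Count = 1

1


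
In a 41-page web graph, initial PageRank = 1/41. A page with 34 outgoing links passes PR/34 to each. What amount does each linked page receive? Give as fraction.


Initial PR = 1/41 = 1/41
Outlinks = 34
Contribution per link = PR / outlinks
= 1/41 / 34
= 1/1394

1/1394


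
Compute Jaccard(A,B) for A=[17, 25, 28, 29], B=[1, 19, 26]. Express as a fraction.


A intersect B = []
|A intersect B| = 0
A union B = [1, 17, 19, 25, 26, 28, 29]
|A union B| = 7
Jaccard = 0/7 = 0

0


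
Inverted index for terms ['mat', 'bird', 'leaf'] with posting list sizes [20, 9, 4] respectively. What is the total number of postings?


Summing posting list sizes:
'mat': 20 postings
'bird': 9 postings
'leaf': 4 postings
Total = 20 + 9 + 4 = 33

33


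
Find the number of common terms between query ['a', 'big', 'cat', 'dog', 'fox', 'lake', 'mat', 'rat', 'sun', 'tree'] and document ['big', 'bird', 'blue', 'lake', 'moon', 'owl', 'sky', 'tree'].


Query terms: ['a', 'big', 'cat', 'dog', 'fox', 'lake', 'mat', 'rat', 'sun', 'tree']
Document terms: ['big', 'bird', 'blue', 'lake', 'moon', 'owl', 'sky', 'tree']
Common terms: ['big', 'lake', 'tree']
Overlap count = 3

3


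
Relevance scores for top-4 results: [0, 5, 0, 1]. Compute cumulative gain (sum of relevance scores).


Cumulative Gain = sum of relevance scores
Position 1: rel=0, running sum=0
Position 2: rel=5, running sum=5
Position 3: rel=0, running sum=5
Position 4: rel=1, running sum=6
CG = 6

6


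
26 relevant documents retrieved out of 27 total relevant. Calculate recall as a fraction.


Recall = retrieved_relevant / total_relevant
= 26 / 27
= 26 / (26 + 1)
= 26/27

26/27


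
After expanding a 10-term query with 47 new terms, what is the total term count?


Original terms: 10
Expansion terms: 47
Total = 10 + 47 = 57

57


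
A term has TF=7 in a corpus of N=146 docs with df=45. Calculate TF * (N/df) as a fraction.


TF * (N/df)
= 7 * (146/45)
= 7 * 146/45
= 1022/45

1022/45


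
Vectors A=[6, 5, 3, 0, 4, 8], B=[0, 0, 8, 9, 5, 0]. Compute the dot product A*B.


Dot product = sum of element-wise products
A[0]*B[0] = 6*0 = 0
A[1]*B[1] = 5*0 = 0
A[2]*B[2] = 3*8 = 24
A[3]*B[3] = 0*9 = 0
A[4]*B[4] = 4*5 = 20
A[5]*B[5] = 8*0 = 0
Sum = 0 + 0 + 24 + 0 + 20 + 0 = 44

44


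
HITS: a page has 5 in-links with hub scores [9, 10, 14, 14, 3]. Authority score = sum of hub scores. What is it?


Authority = sum of hub scores of in-linkers
In-link 1: hub score = 9
In-link 2: hub score = 10
In-link 3: hub score = 14
In-link 4: hub score = 14
In-link 5: hub score = 3
Authority = 9 + 10 + 14 + 14 + 3 = 50

50


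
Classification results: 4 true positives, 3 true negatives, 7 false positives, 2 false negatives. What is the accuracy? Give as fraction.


Accuracy = (TP + TN) / (TP + TN + FP + FN)
TP + TN = 4 + 3 = 7
Total = 4 + 3 + 7 + 2 = 16
Accuracy = 7 / 16 = 7/16

7/16


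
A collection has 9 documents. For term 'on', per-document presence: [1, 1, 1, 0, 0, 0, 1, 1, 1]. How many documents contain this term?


Checking each document for 'on':
Doc 1: present
Doc 2: present
Doc 3: present
Doc 4: absent
Doc 5: absent
Doc 6: absent
Doc 7: present
Doc 8: present
Doc 9: present
df = sum of presences = 1 + 1 + 1 + 0 + 0 + 0 + 1 + 1 + 1 = 6

6


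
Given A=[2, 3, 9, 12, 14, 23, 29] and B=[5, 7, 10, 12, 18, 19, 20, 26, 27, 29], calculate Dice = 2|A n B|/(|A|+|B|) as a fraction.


A intersect B = [12, 29]
|A intersect B| = 2
|A| = 7, |B| = 10
Dice = 2*2 / (7+10)
= 4 / 17 = 4/17

4/17


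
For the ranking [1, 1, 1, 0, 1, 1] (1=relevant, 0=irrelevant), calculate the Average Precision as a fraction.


Computing P@k for each relevant position:
Position 1: relevant, P@1 = 1/1 = 1
Position 2: relevant, P@2 = 2/2 = 1
Position 3: relevant, P@3 = 3/3 = 1
Position 4: not relevant
Position 5: relevant, P@5 = 4/5 = 4/5
Position 6: relevant, P@6 = 5/6 = 5/6
Sum of P@k = 1 + 1 + 1 + 4/5 + 5/6 = 139/30
AP = 139/30 / 5 = 139/150

139/150


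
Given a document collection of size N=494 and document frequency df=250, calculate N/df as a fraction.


IDF ratio = N / df
= 494 / 250
= 247/125

247/125


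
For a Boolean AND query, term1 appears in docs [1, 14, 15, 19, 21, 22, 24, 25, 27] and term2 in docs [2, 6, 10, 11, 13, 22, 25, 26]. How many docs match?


Boolean AND: find intersection of posting lists
term1 docs: [1, 14, 15, 19, 21, 22, 24, 25, 27]
term2 docs: [2, 6, 10, 11, 13, 22, 25, 26]
Intersection: [22, 25]
|intersection| = 2

2


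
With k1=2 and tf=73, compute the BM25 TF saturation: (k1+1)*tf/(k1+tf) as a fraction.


BM25 TF component = (k1+1)*tf / (k1+tf)
k1 = 2, tf = 73
Numerator = (2+1)*73 = 219
Denominator = 2 + 73 = 75
= 219/75 = 73/25

73/25


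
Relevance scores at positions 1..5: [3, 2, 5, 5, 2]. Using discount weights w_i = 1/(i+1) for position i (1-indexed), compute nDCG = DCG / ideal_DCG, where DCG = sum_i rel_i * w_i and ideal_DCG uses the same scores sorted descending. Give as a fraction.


Position discount weights w_i = 1/(i+1) for i=1..5:
Weights = [1/2, 1/3, 1/4, 1/5, 1/6]
Actual relevance: [3, 2, 5, 5, 2]
DCG = 3/2 + 2/3 + 5/4 + 5/5 + 2/6 = 19/4
Ideal relevance (sorted desc): [5, 5, 3, 2, 2]
Ideal DCG = 5/2 + 5/3 + 3/4 + 2/5 + 2/6 = 113/20
nDCG = DCG / ideal_DCG = 19/4 / 113/20 = 95/113

95/113


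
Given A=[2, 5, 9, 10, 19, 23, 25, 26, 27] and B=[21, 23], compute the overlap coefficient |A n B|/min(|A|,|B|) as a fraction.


A intersect B = [23]
|A intersect B| = 1
min(|A|, |B|) = min(9, 2) = 2
Overlap = 1 / 2 = 1/2

1/2


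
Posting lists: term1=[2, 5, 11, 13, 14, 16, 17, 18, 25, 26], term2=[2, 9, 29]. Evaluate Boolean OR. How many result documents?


Boolean OR: find union of posting lists
term1 docs: [2, 5, 11, 13, 14, 16, 17, 18, 25, 26]
term2 docs: [2, 9, 29]
Union: [2, 5, 9, 11, 13, 14, 16, 17, 18, 25, 26, 29]
|union| = 12

12


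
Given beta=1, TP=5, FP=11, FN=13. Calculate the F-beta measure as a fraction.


P = TP/(TP+FP) = 5/16 = 5/16
R = TP/(TP+FN) = 5/18 = 5/18
beta^2 = 1^2 = 1
(1 + beta^2) = 2
Numerator = (1+beta^2)*P*R = 25/144
Denominator = beta^2*P + R = 5/16 + 5/18 = 85/144
F_beta = 5/17

5/17


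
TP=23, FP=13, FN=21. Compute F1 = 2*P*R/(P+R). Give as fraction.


F1 = 2 * P * R / (P + R)
P = TP/(TP+FP) = 23/36 = 23/36
R = TP/(TP+FN) = 23/44 = 23/44
2 * P * R = 2 * 23/36 * 23/44 = 529/792
P + R = 23/36 + 23/44 = 115/99
F1 = 529/792 / 115/99 = 23/40

23/40


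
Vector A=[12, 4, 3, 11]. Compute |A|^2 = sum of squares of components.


|A|^2 = sum of squared components
A[0]^2 = 12^2 = 144
A[1]^2 = 4^2 = 16
A[2]^2 = 3^2 = 9
A[3]^2 = 11^2 = 121
Sum = 144 + 16 + 9 + 121 = 290

290


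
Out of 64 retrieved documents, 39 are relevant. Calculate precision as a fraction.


Precision = relevant_retrieved / total_retrieved
= 39 / 64
= 39 / (39 + 25)
= 39/64

39/64


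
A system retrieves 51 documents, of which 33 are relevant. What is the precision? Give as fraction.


Precision = relevant_retrieved / total_retrieved
= 33 / 51
= 33 / (33 + 18)
= 11/17

11/17


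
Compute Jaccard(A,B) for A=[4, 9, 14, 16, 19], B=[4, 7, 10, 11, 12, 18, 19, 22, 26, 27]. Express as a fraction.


A intersect B = [4, 19]
|A intersect B| = 2
A union B = [4, 7, 9, 10, 11, 12, 14, 16, 18, 19, 22, 26, 27]
|A union B| = 13
Jaccard = 2/13 = 2/13

2/13


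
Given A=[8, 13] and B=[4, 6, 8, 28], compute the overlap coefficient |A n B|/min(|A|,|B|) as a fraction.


A intersect B = [8]
|A intersect B| = 1
min(|A|, |B|) = min(2, 4) = 2
Overlap = 1 / 2 = 1/2

1/2


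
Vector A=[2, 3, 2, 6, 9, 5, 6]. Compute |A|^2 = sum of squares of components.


|A|^2 = sum of squared components
A[0]^2 = 2^2 = 4
A[1]^2 = 3^2 = 9
A[2]^2 = 2^2 = 4
A[3]^2 = 6^2 = 36
A[4]^2 = 9^2 = 81
A[5]^2 = 5^2 = 25
A[6]^2 = 6^2 = 36
Sum = 4 + 9 + 4 + 36 + 81 + 25 + 36 = 195

195


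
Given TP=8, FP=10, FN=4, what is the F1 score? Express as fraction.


F1 = 2 * P * R / (P + R)
P = TP/(TP+FP) = 8/18 = 4/9
R = TP/(TP+FN) = 8/12 = 2/3
2 * P * R = 2 * 4/9 * 2/3 = 16/27
P + R = 4/9 + 2/3 = 10/9
F1 = 16/27 / 10/9 = 8/15

8/15


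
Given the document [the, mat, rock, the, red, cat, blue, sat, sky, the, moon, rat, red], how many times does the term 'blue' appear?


Document has 13 words
Scanning for 'blue':
Found at positions: [6]
Count = 1

1


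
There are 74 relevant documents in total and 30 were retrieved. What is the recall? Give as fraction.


Recall = retrieved_relevant / total_relevant
= 30 / 74
= 30 / (30 + 44)
= 15/37

15/37


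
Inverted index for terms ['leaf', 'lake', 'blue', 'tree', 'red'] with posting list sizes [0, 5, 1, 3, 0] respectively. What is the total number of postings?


Summing posting list sizes:
'leaf': 0 postings
'lake': 5 postings
'blue': 1 postings
'tree': 3 postings
'red': 0 postings
Total = 0 + 5 + 1 + 3 + 0 = 9

9


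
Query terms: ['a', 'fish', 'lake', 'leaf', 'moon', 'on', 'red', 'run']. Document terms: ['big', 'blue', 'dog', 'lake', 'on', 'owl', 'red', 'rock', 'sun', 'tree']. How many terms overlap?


Query terms: ['a', 'fish', 'lake', 'leaf', 'moon', 'on', 'red', 'run']
Document terms: ['big', 'blue', 'dog', 'lake', 'on', 'owl', 'red', 'rock', 'sun', 'tree']
Common terms: ['lake', 'on', 'red']
Overlap count = 3

3


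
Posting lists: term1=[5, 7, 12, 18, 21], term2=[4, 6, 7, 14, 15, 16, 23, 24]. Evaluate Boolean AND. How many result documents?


Boolean AND: find intersection of posting lists
term1 docs: [5, 7, 12, 18, 21]
term2 docs: [4, 6, 7, 14, 15, 16, 23, 24]
Intersection: [7]
|intersection| = 1

1


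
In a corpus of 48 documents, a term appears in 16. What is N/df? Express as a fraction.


IDF ratio = N / df
= 48 / 16
= 3

3


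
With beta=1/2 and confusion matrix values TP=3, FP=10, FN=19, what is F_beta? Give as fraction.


P = TP/(TP+FP) = 3/13 = 3/13
R = TP/(TP+FN) = 3/22 = 3/22
beta^2 = 1/2^2 = 1/4
(1 + beta^2) = 5/4
Numerator = (1+beta^2)*P*R = 45/1144
Denominator = beta^2*P + R = 3/52 + 3/22 = 111/572
F_beta = 15/74

15/74


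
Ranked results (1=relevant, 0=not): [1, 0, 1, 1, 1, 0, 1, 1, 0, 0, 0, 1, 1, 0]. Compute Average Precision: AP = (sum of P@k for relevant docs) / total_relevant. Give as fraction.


Computing P@k for each relevant position:
Position 1: relevant, P@1 = 1/1 = 1
Position 2: not relevant
Position 3: relevant, P@3 = 2/3 = 2/3
Position 4: relevant, P@4 = 3/4 = 3/4
Position 5: relevant, P@5 = 4/5 = 4/5
Position 6: not relevant
Position 7: relevant, P@7 = 5/7 = 5/7
Position 8: relevant, P@8 = 6/8 = 3/4
Position 9: not relevant
Position 10: not relevant
Position 11: not relevant
Position 12: relevant, P@12 = 7/12 = 7/12
Position 13: relevant, P@13 = 8/13 = 8/13
Position 14: not relevant
Sum of P@k = 1 + 2/3 + 3/4 + 4/5 + 5/7 + 3/4 + 7/12 + 8/13 = 10701/1820
AP = 10701/1820 / 8 = 10701/14560

10701/14560


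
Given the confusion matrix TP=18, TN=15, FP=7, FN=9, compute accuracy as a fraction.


Accuracy = (TP + TN) / (TP + TN + FP + FN)
TP + TN = 18 + 15 = 33
Total = 18 + 15 + 7 + 9 = 49
Accuracy = 33 / 49 = 33/49

33/49


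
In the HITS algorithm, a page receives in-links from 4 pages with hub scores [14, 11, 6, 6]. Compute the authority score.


Authority = sum of hub scores of in-linkers
In-link 1: hub score = 14
In-link 2: hub score = 11
In-link 3: hub score = 6
In-link 4: hub score = 6
Authority = 14 + 11 + 6 + 6 = 37

37


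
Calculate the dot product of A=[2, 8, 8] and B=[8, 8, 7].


Dot product = sum of element-wise products
A[0]*B[0] = 2*8 = 16
A[1]*B[1] = 8*8 = 64
A[2]*B[2] = 8*7 = 56
Sum = 16 + 64 + 56 = 136

136


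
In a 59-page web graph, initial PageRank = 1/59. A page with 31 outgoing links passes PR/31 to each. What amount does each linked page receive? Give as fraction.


Initial PR = 1/59 = 1/59
Outlinks = 31
Contribution per link = PR / outlinks
= 1/59 / 31
= 1/1829

1/1829


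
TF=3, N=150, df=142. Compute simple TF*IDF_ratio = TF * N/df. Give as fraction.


TF * (N/df)
= 3 * (150/142)
= 3 * 75/71
= 225/71

225/71


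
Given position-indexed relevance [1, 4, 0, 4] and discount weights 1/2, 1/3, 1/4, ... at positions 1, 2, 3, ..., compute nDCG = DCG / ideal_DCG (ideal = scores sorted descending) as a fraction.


Position discount weights w_i = 1/(i+1) for i=1..4:
Weights = [1/2, 1/3, 1/4, 1/5]
Actual relevance: [1, 4, 0, 4]
DCG = 1/2 + 4/3 + 0/4 + 4/5 = 79/30
Ideal relevance (sorted desc): [4, 4, 1, 0]
Ideal DCG = 4/2 + 4/3 + 1/4 + 0/5 = 43/12
nDCG = DCG / ideal_DCG = 79/30 / 43/12 = 158/215

158/215


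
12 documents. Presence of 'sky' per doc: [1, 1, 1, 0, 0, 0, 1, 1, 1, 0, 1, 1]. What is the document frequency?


Checking each document for 'sky':
Doc 1: present
Doc 2: present
Doc 3: present
Doc 4: absent
Doc 5: absent
Doc 6: absent
Doc 7: present
Doc 8: present
Doc 9: present
Doc 10: absent
Doc 11: present
Doc 12: present
df = sum of presences = 1 + 1 + 1 + 0 + 0 + 0 + 1 + 1 + 1 + 0 + 1 + 1 = 8

8


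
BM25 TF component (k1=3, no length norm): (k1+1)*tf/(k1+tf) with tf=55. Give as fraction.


BM25 TF component = (k1+1)*tf / (k1+tf)
k1 = 3, tf = 55
Numerator = (3+1)*55 = 220
Denominator = 3 + 55 = 58
= 220/58 = 110/29

110/29


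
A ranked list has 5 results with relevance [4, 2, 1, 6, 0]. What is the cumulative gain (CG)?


Cumulative Gain = sum of relevance scores
Position 1: rel=4, running sum=4
Position 2: rel=2, running sum=6
Position 3: rel=1, running sum=7
Position 4: rel=6, running sum=13
Position 5: rel=0, running sum=13
CG = 13

13


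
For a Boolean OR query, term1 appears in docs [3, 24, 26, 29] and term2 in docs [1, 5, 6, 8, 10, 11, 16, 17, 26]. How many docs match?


Boolean OR: find union of posting lists
term1 docs: [3, 24, 26, 29]
term2 docs: [1, 5, 6, 8, 10, 11, 16, 17, 26]
Union: [1, 3, 5, 6, 8, 10, 11, 16, 17, 24, 26, 29]
|union| = 12

12


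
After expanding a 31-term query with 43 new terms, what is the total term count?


Original terms: 31
Expansion terms: 43
Total = 31 + 43 = 74

74


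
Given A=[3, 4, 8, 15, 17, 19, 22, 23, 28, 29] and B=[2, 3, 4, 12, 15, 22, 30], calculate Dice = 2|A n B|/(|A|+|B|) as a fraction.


A intersect B = [3, 4, 15, 22]
|A intersect B| = 4
|A| = 10, |B| = 7
Dice = 2*4 / (10+7)
= 8 / 17 = 8/17

8/17


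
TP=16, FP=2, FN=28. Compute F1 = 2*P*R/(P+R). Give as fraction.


F1 = 2 * P * R / (P + R)
P = TP/(TP+FP) = 16/18 = 8/9
R = TP/(TP+FN) = 16/44 = 4/11
2 * P * R = 2 * 8/9 * 4/11 = 64/99
P + R = 8/9 + 4/11 = 124/99
F1 = 64/99 / 124/99 = 16/31

16/31


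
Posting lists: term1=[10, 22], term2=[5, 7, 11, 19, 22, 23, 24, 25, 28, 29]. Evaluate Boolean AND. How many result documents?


Boolean AND: find intersection of posting lists
term1 docs: [10, 22]
term2 docs: [5, 7, 11, 19, 22, 23, 24, 25, 28, 29]
Intersection: [22]
|intersection| = 1

1


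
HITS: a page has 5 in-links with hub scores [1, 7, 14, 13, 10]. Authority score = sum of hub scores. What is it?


Authority = sum of hub scores of in-linkers
In-link 1: hub score = 1
In-link 2: hub score = 7
In-link 3: hub score = 14
In-link 4: hub score = 13
In-link 5: hub score = 10
Authority = 1 + 7 + 14 + 13 + 10 = 45

45


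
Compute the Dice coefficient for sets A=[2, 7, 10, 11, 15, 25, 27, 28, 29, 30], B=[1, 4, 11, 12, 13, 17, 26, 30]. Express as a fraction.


A intersect B = [11, 30]
|A intersect B| = 2
|A| = 10, |B| = 8
Dice = 2*2 / (10+8)
= 4 / 18 = 2/9

2/9


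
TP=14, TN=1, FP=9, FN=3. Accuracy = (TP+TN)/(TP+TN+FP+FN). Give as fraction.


Accuracy = (TP + TN) / (TP + TN + FP + FN)
TP + TN = 14 + 1 = 15
Total = 14 + 1 + 9 + 3 = 27
Accuracy = 15 / 27 = 5/9

5/9


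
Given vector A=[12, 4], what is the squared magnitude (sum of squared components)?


|A|^2 = sum of squared components
A[0]^2 = 12^2 = 144
A[1]^2 = 4^2 = 16
Sum = 144 + 16 = 160

160


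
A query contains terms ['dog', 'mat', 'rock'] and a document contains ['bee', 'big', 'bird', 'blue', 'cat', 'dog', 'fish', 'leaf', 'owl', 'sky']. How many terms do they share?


Query terms: ['dog', 'mat', 'rock']
Document terms: ['bee', 'big', 'bird', 'blue', 'cat', 'dog', 'fish', 'leaf', 'owl', 'sky']
Common terms: ['dog']
Overlap count = 1

1


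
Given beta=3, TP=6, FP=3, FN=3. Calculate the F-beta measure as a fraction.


P = TP/(TP+FP) = 6/9 = 2/3
R = TP/(TP+FN) = 6/9 = 2/3
beta^2 = 3^2 = 9
(1 + beta^2) = 10
Numerator = (1+beta^2)*P*R = 40/9
Denominator = beta^2*P + R = 6 + 2/3 = 20/3
F_beta = 2/3

2/3


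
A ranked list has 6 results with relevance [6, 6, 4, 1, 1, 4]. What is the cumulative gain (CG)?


Cumulative Gain = sum of relevance scores
Position 1: rel=6, running sum=6
Position 2: rel=6, running sum=12
Position 3: rel=4, running sum=16
Position 4: rel=1, running sum=17
Position 5: rel=1, running sum=18
Position 6: rel=4, running sum=22
CG = 22

22


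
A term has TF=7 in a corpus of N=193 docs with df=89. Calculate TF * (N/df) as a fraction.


TF * (N/df)
= 7 * (193/89)
= 7 * 193/89
= 1351/89

1351/89


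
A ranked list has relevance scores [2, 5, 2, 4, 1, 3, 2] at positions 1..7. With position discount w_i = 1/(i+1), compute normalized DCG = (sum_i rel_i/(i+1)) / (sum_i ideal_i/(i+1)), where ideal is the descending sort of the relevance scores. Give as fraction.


Position discount weights w_i = 1/(i+1) for i=1..7:
Weights = [1/2, 1/3, 1/4, 1/5, 1/6, 1/7, 1/8]
Actual relevance: [2, 5, 2, 4, 1, 3, 2]
DCG = 2/2 + 5/3 + 2/4 + 4/5 + 1/6 + 3/7 + 2/8 = 2021/420
Ideal relevance (sorted desc): [5, 4, 3, 2, 2, 2, 1]
Ideal DCG = 5/2 + 4/3 + 3/4 + 2/5 + 2/6 + 2/7 + 1/8 = 4811/840
nDCG = DCG / ideal_DCG = 2021/420 / 4811/840 = 4042/4811

4042/4811


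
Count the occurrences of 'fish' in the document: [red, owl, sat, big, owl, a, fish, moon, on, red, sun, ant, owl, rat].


Document has 14 words
Scanning for 'fish':
Found at positions: [6]
Count = 1

1


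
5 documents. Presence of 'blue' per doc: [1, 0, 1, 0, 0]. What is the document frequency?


Checking each document for 'blue':
Doc 1: present
Doc 2: absent
Doc 3: present
Doc 4: absent
Doc 5: absent
df = sum of presences = 1 + 0 + 1 + 0 + 0 = 2

2
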